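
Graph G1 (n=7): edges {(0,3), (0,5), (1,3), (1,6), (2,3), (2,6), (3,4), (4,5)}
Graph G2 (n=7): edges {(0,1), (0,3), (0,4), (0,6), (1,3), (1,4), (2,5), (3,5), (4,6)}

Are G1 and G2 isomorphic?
No, not isomorphic

The graphs are NOT isomorphic.

Counting triangles (3-cliques): G1 has 0, G2 has 3.
Triangle count is an isomorphism invariant, so differing triangle counts rule out isomorphism.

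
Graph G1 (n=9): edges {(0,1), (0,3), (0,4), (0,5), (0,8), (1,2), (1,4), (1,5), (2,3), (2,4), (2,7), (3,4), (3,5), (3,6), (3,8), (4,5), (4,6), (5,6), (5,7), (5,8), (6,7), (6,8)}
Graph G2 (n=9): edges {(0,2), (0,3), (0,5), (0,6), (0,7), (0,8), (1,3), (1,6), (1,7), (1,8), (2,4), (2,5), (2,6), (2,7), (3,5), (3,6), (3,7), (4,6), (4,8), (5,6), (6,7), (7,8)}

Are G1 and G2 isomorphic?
Yes, isomorphic

The graphs are isomorphic.
One valid mapping φ: V(G1) → V(G2): 0→3, 1→1, 2→8, 3→0, 4→7, 5→6, 6→2, 7→4, 8→5

Verify φ preserves adjacency — for each edge of G1, its image is an edge of G2:
  (0,1) → (φ(0),φ(1)) = (1,3) ∈ E(G2) ✓
  (0,3) → (φ(0),φ(3)) = (0,3) ∈ E(G2) ✓
  (0,4) → (φ(0),φ(4)) = (3,7) ∈ E(G2) ✓
  (0,5) → (φ(0),φ(5)) = (3,6) ∈ E(G2) ✓
  (0,8) → (φ(0),φ(8)) = (3,5) ∈ E(G2) ✓
  (1,2) → (φ(1),φ(2)) = (1,8) ∈ E(G2) ✓
  (1,4) → (φ(1),φ(4)) = (1,7) ∈ E(G2) ✓
  (1,5) → (φ(1),φ(5)) = (1,6) ∈ E(G2) ✓
  (2,3) → (φ(2),φ(3)) = (0,8) ∈ E(G2) ✓
  (2,4) → (φ(2),φ(4)) = (7,8) ∈ E(G2) ✓
  (2,7) → (φ(2),φ(7)) = (4,8) ∈ E(G2) ✓
  (3,4) → (φ(3),φ(4)) = (0,7) ∈ E(G2) ✓
  (3,5) → (φ(3),φ(5)) = (0,6) ∈ E(G2) ✓
  (3,6) → (φ(3),φ(6)) = (0,2) ∈ E(G2) ✓
  (3,8) → (φ(3),φ(8)) = (0,5) ∈ E(G2) ✓
  (4,5) → (φ(4),φ(5)) = (6,7) ∈ E(G2) ✓
  (4,6) → (φ(4),φ(6)) = (2,7) ∈ E(G2) ✓
  (5,6) → (φ(5),φ(6)) = (2,6) ∈ E(G2) ✓
  (5,7) → (φ(5),φ(7)) = (4,6) ∈ E(G2) ✓
  (5,8) → (φ(5),φ(8)) = (5,6) ∈ E(G2) ✓
  (6,7) → (φ(6),φ(7)) = (2,4) ∈ E(G2) ✓
  (6,8) → (φ(6),φ(8)) = (2,5) ∈ E(G2) ✓
All 22 edges of G1 map to edges of G2, and |E(G1)| = |E(G2)| = 22, so φ is a bijection on edges as well as vertices. Hence G1 ≅ G2.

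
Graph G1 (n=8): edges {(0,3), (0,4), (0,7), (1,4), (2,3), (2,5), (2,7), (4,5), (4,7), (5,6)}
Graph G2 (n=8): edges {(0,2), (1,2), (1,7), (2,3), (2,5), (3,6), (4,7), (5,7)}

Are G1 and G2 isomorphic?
No, not isomorphic

The graphs are NOT isomorphic.

Counting triangles (3-cliques): G1 has 1, G2 has 0.
Triangle count is an isomorphism invariant, so differing triangle counts rule out isomorphism.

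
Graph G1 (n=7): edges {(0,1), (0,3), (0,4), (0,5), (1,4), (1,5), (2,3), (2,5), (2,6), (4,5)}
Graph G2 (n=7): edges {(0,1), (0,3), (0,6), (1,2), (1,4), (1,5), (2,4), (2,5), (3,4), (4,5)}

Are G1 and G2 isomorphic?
Yes, isomorphic

The graphs are isomorphic.
One valid mapping φ: V(G1) → V(G2): 0→4, 1→2, 2→0, 3→3, 4→5, 5→1, 6→6

Verify φ preserves adjacency — for each edge of G1, its image is an edge of G2:
  (0,1) → (φ(0),φ(1)) = (2,4) ∈ E(G2) ✓
  (0,3) → (φ(0),φ(3)) = (3,4) ∈ E(G2) ✓
  (0,4) → (φ(0),φ(4)) = (4,5) ∈ E(G2) ✓
  (0,5) → (φ(0),φ(5)) = (1,4) ∈ E(G2) ✓
  (1,4) → (φ(1),φ(4)) = (2,5) ∈ E(G2) ✓
  (1,5) → (φ(1),φ(5)) = (1,2) ∈ E(G2) ✓
  (2,3) → (φ(2),φ(3)) = (0,3) ∈ E(G2) ✓
  (2,5) → (φ(2),φ(5)) = (0,1) ∈ E(G2) ✓
  (2,6) → (φ(2),φ(6)) = (0,6) ∈ E(G2) ✓
  (4,5) → (φ(4),φ(5)) = (1,5) ∈ E(G2) ✓
All 10 edges of G1 map to edges of G2, and |E(G1)| = |E(G2)| = 10, so φ is a bijection on edges as well as vertices. Hence G1 ≅ G2.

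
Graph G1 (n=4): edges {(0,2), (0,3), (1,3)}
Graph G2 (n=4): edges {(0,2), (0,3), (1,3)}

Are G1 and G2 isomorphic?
Yes, isomorphic

The graphs are isomorphic.
One valid mapping φ: V(G1) → V(G2): 0→3, 1→2, 2→1, 3→0

Verify φ preserves adjacency — for each edge of G1, its image is an edge of G2:
  (0,2) → (φ(0),φ(2)) = (1,3) ∈ E(G2) ✓
  (0,3) → (φ(0),φ(3)) = (0,3) ∈ E(G2) ✓
  (1,3) → (φ(1),φ(3)) = (0,2) ∈ E(G2) ✓
All 3 edges of G1 map to edges of G2, and |E(G1)| = |E(G2)| = 3, so φ is a bijection on edges as well as vertices. Hence G1 ≅ G2.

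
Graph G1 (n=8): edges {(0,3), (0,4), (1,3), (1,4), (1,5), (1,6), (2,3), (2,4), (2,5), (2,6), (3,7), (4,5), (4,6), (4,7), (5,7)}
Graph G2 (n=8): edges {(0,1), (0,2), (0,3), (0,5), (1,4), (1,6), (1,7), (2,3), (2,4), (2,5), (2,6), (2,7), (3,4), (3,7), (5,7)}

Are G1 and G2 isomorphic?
Yes, isomorphic

The graphs are isomorphic.
One valid mapping φ: V(G1) → V(G2): 0→6, 1→0, 2→7, 3→1, 4→2, 5→3, 6→5, 7→4

Verify φ preserves adjacency — for each edge of G1, its image is an edge of G2:
  (0,3) → (φ(0),φ(3)) = (1,6) ∈ E(G2) ✓
  (0,4) → (φ(0),φ(4)) = (2,6) ∈ E(G2) ✓
  (1,3) → (φ(1),φ(3)) = (0,1) ∈ E(G2) ✓
  (1,4) → (φ(1),φ(4)) = (0,2) ∈ E(G2) ✓
  (1,5) → (φ(1),φ(5)) = (0,3) ∈ E(G2) ✓
  (1,6) → (φ(1),φ(6)) = (0,5) ∈ E(G2) ✓
  (2,3) → (φ(2),φ(3)) = (1,7) ∈ E(G2) ✓
  (2,4) → (φ(2),φ(4)) = (2,7) ∈ E(G2) ✓
  (2,5) → (φ(2),φ(5)) = (3,7) ∈ E(G2) ✓
  (2,6) → (φ(2),φ(6)) = (5,7) ∈ E(G2) ✓
  (3,7) → (φ(3),φ(7)) = (1,4) ∈ E(G2) ✓
  (4,5) → (φ(4),φ(5)) = (2,3) ∈ E(G2) ✓
  (4,6) → (φ(4),φ(6)) = (2,5) ∈ E(G2) ✓
  (4,7) → (φ(4),φ(7)) = (2,4) ∈ E(G2) ✓
  (5,7) → (φ(5),φ(7)) = (3,4) ∈ E(G2) ✓
All 15 edges of G1 map to edges of G2, and |E(G1)| = |E(G2)| = 15, so φ is a bijection on edges as well as vertices. Hence G1 ≅ G2.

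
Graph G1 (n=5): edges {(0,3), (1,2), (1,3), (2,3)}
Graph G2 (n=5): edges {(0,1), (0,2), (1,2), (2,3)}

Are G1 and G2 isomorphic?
Yes, isomorphic

The graphs are isomorphic.
One valid mapping φ: V(G1) → V(G2): 0→3, 1→1, 2→0, 3→2, 4→4

Verify φ preserves adjacency — for each edge of G1, its image is an edge of G2:
  (0,3) → (φ(0),φ(3)) = (2,3) ∈ E(G2) ✓
  (1,2) → (φ(1),φ(2)) = (0,1) ∈ E(G2) ✓
  (1,3) → (φ(1),φ(3)) = (1,2) ∈ E(G2) ✓
  (2,3) → (φ(2),φ(3)) = (0,2) ∈ E(G2) ✓
All 4 edges of G1 map to edges of G2, and |E(G1)| = |E(G2)| = 4, so φ is a bijection on edges as well as vertices. Hence G1 ≅ G2.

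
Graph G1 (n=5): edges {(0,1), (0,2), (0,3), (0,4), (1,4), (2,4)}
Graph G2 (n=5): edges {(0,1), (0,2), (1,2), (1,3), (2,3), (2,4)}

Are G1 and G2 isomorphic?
Yes, isomorphic

The graphs are isomorphic.
One valid mapping φ: V(G1) → V(G2): 0→2, 1→3, 2→0, 3→4, 4→1

Verify φ preserves adjacency — for each edge of G1, its image is an edge of G2:
  (0,1) → (φ(0),φ(1)) = (2,3) ∈ E(G2) ✓
  (0,2) → (φ(0),φ(2)) = (0,2) ∈ E(G2) ✓
  (0,3) → (φ(0),φ(3)) = (2,4) ∈ E(G2) ✓
  (0,4) → (φ(0),φ(4)) = (1,2) ∈ E(G2) ✓
  (1,4) → (φ(1),φ(4)) = (1,3) ∈ E(G2) ✓
  (2,4) → (φ(2),φ(4)) = (0,1) ∈ E(G2) ✓
All 6 edges of G1 map to edges of G2, and |E(G1)| = |E(G2)| = 6, so φ is a bijection on edges as well as vertices. Hence G1 ≅ G2.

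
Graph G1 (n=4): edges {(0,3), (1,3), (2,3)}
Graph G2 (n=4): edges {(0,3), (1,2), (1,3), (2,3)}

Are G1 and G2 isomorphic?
No, not isomorphic

The graphs are NOT isomorphic.

Counting edges: G1 has 3 edge(s); G2 has 4 edge(s).
Edge count is an isomorphism invariant (a bijection on vertices induces a bijection on edges), so differing edge counts rule out isomorphism.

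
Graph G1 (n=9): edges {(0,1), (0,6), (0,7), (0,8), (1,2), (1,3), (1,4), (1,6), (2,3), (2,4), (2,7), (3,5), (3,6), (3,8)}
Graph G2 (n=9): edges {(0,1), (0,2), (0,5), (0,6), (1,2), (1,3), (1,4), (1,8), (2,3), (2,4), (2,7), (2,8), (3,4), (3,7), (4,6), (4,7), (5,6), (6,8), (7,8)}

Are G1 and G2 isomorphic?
No, not isomorphic

The graphs are NOT isomorphic.

Degrees in G1: deg(0)=4, deg(1)=5, deg(2)=4, deg(3)=5, deg(4)=2, deg(5)=1, deg(6)=3, deg(7)=2, deg(8)=2.
Sorted degree sequence of G1: [5, 5, 4, 4, 3, 2, 2, 2, 1].
Degrees in G2: deg(0)=4, deg(1)=5, deg(2)=6, deg(3)=4, deg(4)=5, deg(5)=2, deg(6)=4, deg(7)=4, deg(8)=4.
Sorted degree sequence of G2: [6, 5, 5, 4, 4, 4, 4, 4, 2].
The (sorted) degree sequence is an isomorphism invariant, so since G1 and G2 have different degree sequences they cannot be isomorphic.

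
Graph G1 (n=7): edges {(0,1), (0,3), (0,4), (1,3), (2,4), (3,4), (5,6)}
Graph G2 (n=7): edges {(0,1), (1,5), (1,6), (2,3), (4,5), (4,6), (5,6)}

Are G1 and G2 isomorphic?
Yes, isomorphic

The graphs are isomorphic.
One valid mapping φ: V(G1) → V(G2): 0→5, 1→4, 2→0, 3→6, 4→1, 5→3, 6→2

Verify φ preserves adjacency — for each edge of G1, its image is an edge of G2:
  (0,1) → (φ(0),φ(1)) = (4,5) ∈ E(G2) ✓
  (0,3) → (φ(0),φ(3)) = (5,6) ∈ E(G2) ✓
  (0,4) → (φ(0),φ(4)) = (1,5) ∈ E(G2) ✓
  (1,3) → (φ(1),φ(3)) = (4,6) ∈ E(G2) ✓
  (2,4) → (φ(2),φ(4)) = (0,1) ∈ E(G2) ✓
  (3,4) → (φ(3),φ(4)) = (1,6) ∈ E(G2) ✓
  (5,6) → (φ(5),φ(6)) = (2,3) ∈ E(G2) ✓
All 7 edges of G1 map to edges of G2, and |E(G1)| = |E(G2)| = 7, so φ is a bijection on edges as well as vertices. Hence G1 ≅ G2.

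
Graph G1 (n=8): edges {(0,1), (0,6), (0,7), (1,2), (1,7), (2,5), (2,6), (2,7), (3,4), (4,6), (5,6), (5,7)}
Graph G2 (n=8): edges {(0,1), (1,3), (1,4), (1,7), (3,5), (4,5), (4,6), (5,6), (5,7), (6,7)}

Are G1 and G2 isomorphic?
No, not isomorphic

The graphs are NOT isomorphic.

Degrees in G1: deg(0)=3, deg(1)=3, deg(2)=4, deg(3)=1, deg(4)=2, deg(5)=3, deg(6)=4, deg(7)=4.
Sorted degree sequence of G1: [4, 4, 4, 3, 3, 3, 2, 1].
Degrees in G2: deg(0)=1, deg(1)=4, deg(2)=0, deg(3)=2, deg(4)=3, deg(5)=4, deg(6)=3, deg(7)=3.
Sorted degree sequence of G2: [4, 4, 3, 3, 3, 2, 1, 0].
The (sorted) degree sequence is an isomorphism invariant, so since G1 and G2 have different degree sequences they cannot be isomorphic.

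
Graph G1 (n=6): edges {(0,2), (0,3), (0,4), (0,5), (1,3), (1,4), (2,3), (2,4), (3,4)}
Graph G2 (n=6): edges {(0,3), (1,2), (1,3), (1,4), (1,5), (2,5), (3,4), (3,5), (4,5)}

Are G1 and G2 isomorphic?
Yes, isomorphic

The graphs are isomorphic.
One valid mapping φ: V(G1) → V(G2): 0→3, 1→2, 2→4, 3→5, 4→1, 5→0

Verify φ preserves adjacency — for each edge of G1, its image is an edge of G2:
  (0,2) → (φ(0),φ(2)) = (3,4) ∈ E(G2) ✓
  (0,3) → (φ(0),φ(3)) = (3,5) ∈ E(G2) ✓
  (0,4) → (φ(0),φ(4)) = (1,3) ∈ E(G2) ✓
  (0,5) → (φ(0),φ(5)) = (0,3) ∈ E(G2) ✓
  (1,3) → (φ(1),φ(3)) = (2,5) ∈ E(G2) ✓
  (1,4) → (φ(1),φ(4)) = (1,2) ∈ E(G2) ✓
  (2,3) → (φ(2),φ(3)) = (4,5) ∈ E(G2) ✓
  (2,4) → (φ(2),φ(4)) = (1,4) ∈ E(G2) ✓
  (3,4) → (φ(3),φ(4)) = (1,5) ∈ E(G2) ✓
All 9 edges of G1 map to edges of G2, and |E(G1)| = |E(G2)| = 9, so φ is a bijection on edges as well as vertices. Hence G1 ≅ G2.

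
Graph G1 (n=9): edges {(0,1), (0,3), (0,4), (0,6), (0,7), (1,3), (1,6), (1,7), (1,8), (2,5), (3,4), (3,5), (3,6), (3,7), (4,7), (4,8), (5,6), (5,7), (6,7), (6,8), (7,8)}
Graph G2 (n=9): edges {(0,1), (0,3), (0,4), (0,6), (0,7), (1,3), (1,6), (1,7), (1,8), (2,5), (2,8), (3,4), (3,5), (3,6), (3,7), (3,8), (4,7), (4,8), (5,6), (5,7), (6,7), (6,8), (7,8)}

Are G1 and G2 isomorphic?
No, not isomorphic

The graphs are NOT isomorphic.

Counting edges: G1 has 21 edge(s); G2 has 23 edge(s).
Edge count is an isomorphism invariant (a bijection on vertices induces a bijection on edges), so differing edge counts rule out isomorphism.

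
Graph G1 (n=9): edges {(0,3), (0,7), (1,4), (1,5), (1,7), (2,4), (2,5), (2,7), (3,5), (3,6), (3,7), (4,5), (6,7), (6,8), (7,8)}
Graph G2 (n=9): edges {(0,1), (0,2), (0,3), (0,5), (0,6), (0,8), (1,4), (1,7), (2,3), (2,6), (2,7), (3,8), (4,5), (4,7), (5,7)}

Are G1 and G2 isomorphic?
Yes, isomorphic

The graphs are isomorphic.
One valid mapping φ: V(G1) → V(G2): 0→6, 1→5, 2→1, 3→2, 4→4, 5→7, 6→3, 7→0, 8→8

Verify φ preserves adjacency — for each edge of G1, its image is an edge of G2:
  (0,3) → (φ(0),φ(3)) = (2,6) ∈ E(G2) ✓
  (0,7) → (φ(0),φ(7)) = (0,6) ∈ E(G2) ✓
  (1,4) → (φ(1),φ(4)) = (4,5) ∈ E(G2) ✓
  (1,5) → (φ(1),φ(5)) = (5,7) ∈ E(G2) ✓
  (1,7) → (φ(1),φ(7)) = (0,5) ∈ E(G2) ✓
  (2,4) → (φ(2),φ(4)) = (1,4) ∈ E(G2) ✓
  (2,5) → (φ(2),φ(5)) = (1,7) ∈ E(G2) ✓
  (2,7) → (φ(2),φ(7)) = (0,1) ∈ E(G2) ✓
  (3,5) → (φ(3),φ(5)) = (2,7) ∈ E(G2) ✓
  (3,6) → (φ(3),φ(6)) = (2,3) ∈ E(G2) ✓
  (3,7) → (φ(3),φ(7)) = (0,2) ∈ E(G2) ✓
  (4,5) → (φ(4),φ(5)) = (4,7) ∈ E(G2) ✓
  (6,7) → (φ(6),φ(7)) = (0,3) ∈ E(G2) ✓
  (6,8) → (φ(6),φ(8)) = (3,8) ∈ E(G2) ✓
  (7,8) → (φ(7),φ(8)) = (0,8) ∈ E(G2) ✓
All 15 edges of G1 map to edges of G2, and |E(G1)| = |E(G2)| = 15, so φ is a bijection on edges as well as vertices. Hence G1 ≅ G2.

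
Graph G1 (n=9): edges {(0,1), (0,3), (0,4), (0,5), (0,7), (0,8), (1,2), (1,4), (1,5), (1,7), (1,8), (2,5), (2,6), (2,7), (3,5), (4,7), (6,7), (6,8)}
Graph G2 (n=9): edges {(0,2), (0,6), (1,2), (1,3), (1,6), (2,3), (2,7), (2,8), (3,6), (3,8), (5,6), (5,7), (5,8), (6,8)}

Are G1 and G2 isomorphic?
No, not isomorphic

The graphs are NOT isomorphic.

Counting triangles (3-cliques): G1 has 10, G2 has 5.
Triangle count is an isomorphism invariant, so differing triangle counts rule out isomorphism.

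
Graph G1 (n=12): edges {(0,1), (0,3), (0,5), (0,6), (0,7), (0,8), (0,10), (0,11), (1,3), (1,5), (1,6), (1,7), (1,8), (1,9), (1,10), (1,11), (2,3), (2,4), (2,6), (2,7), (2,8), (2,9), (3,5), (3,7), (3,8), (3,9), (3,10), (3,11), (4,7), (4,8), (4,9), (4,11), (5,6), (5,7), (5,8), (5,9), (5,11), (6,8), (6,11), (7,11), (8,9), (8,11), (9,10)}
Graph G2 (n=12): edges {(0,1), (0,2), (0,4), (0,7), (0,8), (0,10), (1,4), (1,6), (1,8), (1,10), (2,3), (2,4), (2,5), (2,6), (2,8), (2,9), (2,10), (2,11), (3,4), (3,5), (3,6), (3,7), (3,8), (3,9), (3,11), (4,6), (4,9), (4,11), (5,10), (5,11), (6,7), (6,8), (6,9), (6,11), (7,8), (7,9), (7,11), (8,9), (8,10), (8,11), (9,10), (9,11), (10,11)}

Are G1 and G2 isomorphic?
Yes, isomorphic

The graphs are isomorphic.
One valid mapping φ: V(G1) → V(G2): 0→3, 1→11, 2→0, 3→2, 4→1, 5→9, 6→7, 7→4, 8→8, 9→10, 10→5, 11→6

Verify φ preserves adjacency — for each edge of G1, its image is an edge of G2:
  (0,1) → (φ(0),φ(1)) = (3,11) ∈ E(G2) ✓
  (0,3) → (φ(0),φ(3)) = (2,3) ∈ E(G2) ✓
  (0,5) → (φ(0),φ(5)) = (3,9) ∈ E(G2) ✓
  (0,6) → (φ(0),φ(6)) = (3,7) ∈ E(G2) ✓
  (0,7) → (φ(0),φ(7)) = (3,4) ∈ E(G2) ✓
  (0,8) → (φ(0),φ(8)) = (3,8) ∈ E(G2) ✓
  (0,10) → (φ(0),φ(10)) = (3,5) ∈ E(G2) ✓
  (0,11) → (φ(0),φ(11)) = (3,6) ∈ E(G2) ✓
  (1,3) → (φ(1),φ(3)) = (2,11) ∈ E(G2) ✓
  (1,5) → (φ(1),φ(5)) = (9,11) ∈ E(G2) ✓
  (1,6) → (φ(1),φ(6)) = (7,11) ∈ E(G2) ✓
  (1,7) → (φ(1),φ(7)) = (4,11) ∈ E(G2) ✓
  (1,8) → (φ(1),φ(8)) = (8,11) ∈ E(G2) ✓
  (1,9) → (φ(1),φ(9)) = (10,11) ∈ E(G2) ✓
  (1,10) → (φ(1),φ(10)) = (5,11) ∈ E(G2) ✓
  (1,11) → (φ(1),φ(11)) = (6,11) ∈ E(G2) ✓
  (2,3) → (φ(2),φ(3)) = (0,2) ∈ E(G2) ✓
  (2,4) → (φ(2),φ(4)) = (0,1) ∈ E(G2) ✓
  (2,6) → (φ(2),φ(6)) = (0,7) ∈ E(G2) ✓
  (2,7) → (φ(2),φ(7)) = (0,4) ∈ E(G2) ✓
  (2,8) → (φ(2),φ(8)) = (0,8) ∈ E(G2) ✓
  (2,9) → (φ(2),φ(9)) = (0,10) ∈ E(G2) ✓
  (3,5) → (φ(3),φ(5)) = (2,9) ∈ E(G2) ✓
  (3,7) → (φ(3),φ(7)) = (2,4) ∈ E(G2) ✓
  (3,8) → (φ(3),φ(8)) = (2,8) ∈ E(G2) ✓
  (3,9) → (φ(3),φ(9)) = (2,10) ∈ E(G2) ✓
  (3,10) → (φ(3),φ(10)) = (2,5) ∈ E(G2) ✓
  (3,11) → (φ(3),φ(11)) = (2,6) ∈ E(G2) ✓
  (4,7) → (φ(4),φ(7)) = (1,4) ∈ E(G2) ✓
  (4,8) → (φ(4),φ(8)) = (1,8) ∈ E(G2) ✓
  (4,9) → (φ(4),φ(9)) = (1,10) ∈ E(G2) ✓
  (4,11) → (φ(4),φ(11)) = (1,6) ∈ E(G2) ✓
  (5,6) → (φ(5),φ(6)) = (7,9) ∈ E(G2) ✓
  (5,7) → (φ(5),φ(7)) = (4,9) ∈ E(G2) ✓
  (5,8) → (φ(5),φ(8)) = (8,9) ∈ E(G2) ✓
  (5,9) → (φ(5),φ(9)) = (9,10) ∈ E(G2) ✓
  (5,11) → (φ(5),φ(11)) = (6,9) ∈ E(G2) ✓
  (6,8) → (φ(6),φ(8)) = (7,8) ∈ E(G2) ✓
  (6,11) → (φ(6),φ(11)) = (6,7) ∈ E(G2) ✓
  (7,11) → (φ(7),φ(11)) = (4,6) ∈ E(G2) ✓
  (8,9) → (φ(8),φ(9)) = (8,10) ∈ E(G2) ✓
  (8,11) → (φ(8),φ(11)) = (6,8) ∈ E(G2) ✓
  (9,10) → (φ(9),φ(10)) = (5,10) ∈ E(G2) ✓
All 43 edges of G1 map to edges of G2, and |E(G1)| = |E(G2)| = 43, so φ is a bijection on edges as well as vertices. Hence G1 ≅ G2.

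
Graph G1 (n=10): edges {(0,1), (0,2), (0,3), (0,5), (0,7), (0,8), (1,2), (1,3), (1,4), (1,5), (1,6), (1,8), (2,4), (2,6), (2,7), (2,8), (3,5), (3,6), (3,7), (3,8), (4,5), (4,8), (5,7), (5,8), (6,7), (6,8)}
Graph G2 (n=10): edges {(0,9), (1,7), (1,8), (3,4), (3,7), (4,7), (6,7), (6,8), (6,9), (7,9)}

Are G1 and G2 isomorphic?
No, not isomorphic

The graphs are NOT isomorphic.

Counting triangles (3-cliques): G1 has 29, G2 has 2.
Triangle count is an isomorphism invariant, so differing triangle counts rule out isomorphism.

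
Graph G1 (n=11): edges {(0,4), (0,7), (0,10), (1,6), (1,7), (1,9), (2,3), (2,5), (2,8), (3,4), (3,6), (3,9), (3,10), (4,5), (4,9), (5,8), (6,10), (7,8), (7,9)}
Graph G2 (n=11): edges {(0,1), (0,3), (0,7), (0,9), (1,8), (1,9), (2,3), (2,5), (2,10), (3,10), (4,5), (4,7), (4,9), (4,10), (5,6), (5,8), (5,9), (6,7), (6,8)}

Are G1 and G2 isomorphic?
Yes, isomorphic

The graphs are isomorphic.
One valid mapping φ: V(G1) → V(G2): 0→7, 1→1, 2→2, 3→5, 4→4, 5→10, 6→8, 7→0, 8→3, 9→9, 10→6

Verify φ preserves adjacency — for each edge of G1, its image is an edge of G2:
  (0,4) → (φ(0),φ(4)) = (4,7) ∈ E(G2) ✓
  (0,7) → (φ(0),φ(7)) = (0,7) ∈ E(G2) ✓
  (0,10) → (φ(0),φ(10)) = (6,7) ∈ E(G2) ✓
  (1,6) → (φ(1),φ(6)) = (1,8) ∈ E(G2) ✓
  (1,7) → (φ(1),φ(7)) = (0,1) ∈ E(G2) ✓
  (1,9) → (φ(1),φ(9)) = (1,9) ∈ E(G2) ✓
  (2,3) → (φ(2),φ(3)) = (2,5) ∈ E(G2) ✓
  (2,5) → (φ(2),φ(5)) = (2,10) ∈ E(G2) ✓
  (2,8) → (φ(2),φ(8)) = (2,3) ∈ E(G2) ✓
  (3,4) → (φ(3),φ(4)) = (4,5) ∈ E(G2) ✓
  (3,6) → (φ(3),φ(6)) = (5,8) ∈ E(G2) ✓
  (3,9) → (φ(3),φ(9)) = (5,9) ∈ E(G2) ✓
  (3,10) → (φ(3),φ(10)) = (5,6) ∈ E(G2) ✓
  (4,5) → (φ(4),φ(5)) = (4,10) ∈ E(G2) ✓
  (4,9) → (φ(4),φ(9)) = (4,9) ∈ E(G2) ✓
  (5,8) → (φ(5),φ(8)) = (3,10) ∈ E(G2) ✓
  (6,10) → (φ(6),φ(10)) = (6,8) ∈ E(G2) ✓
  (7,8) → (φ(7),φ(8)) = (0,3) ∈ E(G2) ✓
  (7,9) → (φ(7),φ(9)) = (0,9) ∈ E(G2) ✓
All 19 edges of G1 map to edges of G2, and |E(G1)| = |E(G2)| = 19, so φ is a bijection on edges as well as vertices. Hence G1 ≅ G2.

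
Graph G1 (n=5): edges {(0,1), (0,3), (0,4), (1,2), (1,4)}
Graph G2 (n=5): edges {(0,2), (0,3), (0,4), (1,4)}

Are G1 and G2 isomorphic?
No, not isomorphic

The graphs are NOT isomorphic.

Degrees in G1: deg(0)=3, deg(1)=3, deg(2)=1, deg(3)=1, deg(4)=2.
Sorted degree sequence of G1: [3, 3, 2, 1, 1].
Degrees in G2: deg(0)=3, deg(1)=1, deg(2)=1, deg(3)=1, deg(4)=2.
Sorted degree sequence of G2: [3, 2, 1, 1, 1].
The (sorted) degree sequence is an isomorphism invariant, so since G1 and G2 have different degree sequences they cannot be isomorphic.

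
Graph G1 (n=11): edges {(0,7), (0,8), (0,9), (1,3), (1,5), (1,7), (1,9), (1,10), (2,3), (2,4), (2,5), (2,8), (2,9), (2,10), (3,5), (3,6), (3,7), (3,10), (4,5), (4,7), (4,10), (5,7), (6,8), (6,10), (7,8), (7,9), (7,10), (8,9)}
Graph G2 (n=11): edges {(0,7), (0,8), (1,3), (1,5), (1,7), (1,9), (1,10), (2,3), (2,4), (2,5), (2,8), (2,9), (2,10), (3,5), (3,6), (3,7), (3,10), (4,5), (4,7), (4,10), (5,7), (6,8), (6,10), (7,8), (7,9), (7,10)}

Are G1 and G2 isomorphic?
No, not isomorphic

The graphs are NOT isomorphic.

Counting edges: G1 has 28 edge(s); G2 has 26 edge(s).
Edge count is an isomorphism invariant (a bijection on vertices induces a bijection on edges), so differing edge counts rule out isomorphism.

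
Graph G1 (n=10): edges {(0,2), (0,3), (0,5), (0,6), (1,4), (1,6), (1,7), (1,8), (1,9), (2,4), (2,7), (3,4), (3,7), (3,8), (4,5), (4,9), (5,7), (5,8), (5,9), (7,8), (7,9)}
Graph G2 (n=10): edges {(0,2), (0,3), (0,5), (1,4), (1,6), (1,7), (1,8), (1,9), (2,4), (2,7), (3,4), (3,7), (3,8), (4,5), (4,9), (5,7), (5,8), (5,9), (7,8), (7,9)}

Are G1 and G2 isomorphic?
No, not isomorphic

The graphs are NOT isomorphic.

Counting edges: G1 has 21 edge(s); G2 has 20 edge(s).
Edge count is an isomorphism invariant (a bijection on vertices induces a bijection on edges), so differing edge counts rule out isomorphism.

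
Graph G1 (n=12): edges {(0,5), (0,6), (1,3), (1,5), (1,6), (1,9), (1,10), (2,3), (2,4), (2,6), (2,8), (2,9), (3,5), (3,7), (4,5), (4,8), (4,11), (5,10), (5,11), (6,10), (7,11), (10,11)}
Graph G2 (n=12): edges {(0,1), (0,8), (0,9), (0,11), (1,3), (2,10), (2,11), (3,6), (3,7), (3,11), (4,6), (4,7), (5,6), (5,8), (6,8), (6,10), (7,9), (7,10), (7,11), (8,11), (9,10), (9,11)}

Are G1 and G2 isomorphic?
Yes, isomorphic

The graphs are isomorphic.
One valid mapping φ: V(G1) → V(G2): 0→2, 1→7, 2→6, 3→3, 4→8, 5→11, 6→10, 7→1, 8→5, 9→4, 10→9, 11→0

Verify φ preserves adjacency — for each edge of G1, its image is an edge of G2:
  (0,5) → (φ(0),φ(5)) = (2,11) ∈ E(G2) ✓
  (0,6) → (φ(0),φ(6)) = (2,10) ∈ E(G2) ✓
  (1,3) → (φ(1),φ(3)) = (3,7) ∈ E(G2) ✓
  (1,5) → (φ(1),φ(5)) = (7,11) ∈ E(G2) ✓
  (1,6) → (φ(1),φ(6)) = (7,10) ∈ E(G2) ✓
  (1,9) → (φ(1),φ(9)) = (4,7) ∈ E(G2) ✓
  (1,10) → (φ(1),φ(10)) = (7,9) ∈ E(G2) ✓
  (2,3) → (φ(2),φ(3)) = (3,6) ∈ E(G2) ✓
  (2,4) → (φ(2),φ(4)) = (6,8) ∈ E(G2) ✓
  (2,6) → (φ(2),φ(6)) = (6,10) ∈ E(G2) ✓
  (2,8) → (φ(2),φ(8)) = (5,6) ∈ E(G2) ✓
  (2,9) → (φ(2),φ(9)) = (4,6) ∈ E(G2) ✓
  (3,5) → (φ(3),φ(5)) = (3,11) ∈ E(G2) ✓
  (3,7) → (φ(3),φ(7)) = (1,3) ∈ E(G2) ✓
  (4,5) → (φ(4),φ(5)) = (8,11) ∈ E(G2) ✓
  (4,8) → (φ(4),φ(8)) = (5,8) ∈ E(G2) ✓
  (4,11) → (φ(4),φ(11)) = (0,8) ∈ E(G2) ✓
  (5,10) → (φ(5),φ(10)) = (9,11) ∈ E(G2) ✓
  (5,11) → (φ(5),φ(11)) = (0,11) ∈ E(G2) ✓
  (6,10) → (φ(6),φ(10)) = (9,10) ∈ E(G2) ✓
  (7,11) → (φ(7),φ(11)) = (0,1) ∈ E(G2) ✓
  (10,11) → (φ(10),φ(11)) = (0,9) ∈ E(G2) ✓
All 22 edges of G1 map to edges of G2, and |E(G1)| = |E(G2)| = 22, so φ is a bijection on edges as well as vertices. Hence G1 ≅ G2.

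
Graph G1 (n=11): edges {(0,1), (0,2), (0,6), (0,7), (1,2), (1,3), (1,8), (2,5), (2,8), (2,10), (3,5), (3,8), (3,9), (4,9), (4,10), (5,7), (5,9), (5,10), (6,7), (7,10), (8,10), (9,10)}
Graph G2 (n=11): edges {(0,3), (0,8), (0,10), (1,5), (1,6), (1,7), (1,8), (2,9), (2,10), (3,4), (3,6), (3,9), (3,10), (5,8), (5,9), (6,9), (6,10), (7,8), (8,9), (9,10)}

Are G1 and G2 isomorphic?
No, not isomorphic

The graphs are NOT isomorphic.

Degrees in G1: deg(0)=4, deg(1)=4, deg(2)=5, deg(3)=4, deg(4)=2, deg(5)=5, deg(6)=2, deg(7)=4, deg(8)=4, deg(9)=4, deg(10)=6.
Sorted degree sequence of G1: [6, 5, 5, 4, 4, 4, 4, 4, 4, 2, 2].
Degrees in G2: deg(0)=3, deg(1)=4, deg(2)=2, deg(3)=5, deg(4)=1, deg(5)=3, deg(6)=4, deg(7)=2, deg(8)=5, deg(9)=6, deg(10)=5.
Sorted degree sequence of G2: [6, 5, 5, 5, 4, 4, 3, 3, 2, 2, 1].
The (sorted) degree sequence is an isomorphism invariant, so since G1 and G2 have different degree sequences they cannot be isomorphic.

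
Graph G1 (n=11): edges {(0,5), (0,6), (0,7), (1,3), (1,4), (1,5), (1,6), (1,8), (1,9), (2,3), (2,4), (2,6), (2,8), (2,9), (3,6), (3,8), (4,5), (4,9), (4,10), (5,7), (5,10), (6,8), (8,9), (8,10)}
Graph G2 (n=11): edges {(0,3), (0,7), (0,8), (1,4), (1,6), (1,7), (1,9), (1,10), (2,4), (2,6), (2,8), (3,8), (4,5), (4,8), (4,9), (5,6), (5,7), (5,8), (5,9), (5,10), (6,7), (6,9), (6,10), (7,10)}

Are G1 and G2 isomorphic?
Yes, isomorphic

The graphs are isomorphic.
One valid mapping φ: V(G1) → V(G2): 0→0, 1→5, 2→1, 3→10, 4→4, 5→8, 6→7, 7→3, 8→6, 9→9, 10→2

Verify φ preserves adjacency — for each edge of G1, its image is an edge of G2:
  (0,5) → (φ(0),φ(5)) = (0,8) ∈ E(G2) ✓
  (0,6) → (φ(0),φ(6)) = (0,7) ∈ E(G2) ✓
  (0,7) → (φ(0),φ(7)) = (0,3) ∈ E(G2) ✓
  (1,3) → (φ(1),φ(3)) = (5,10) ∈ E(G2) ✓
  (1,4) → (φ(1),φ(4)) = (4,5) ∈ E(G2) ✓
  (1,5) → (φ(1),φ(5)) = (5,8) ∈ E(G2) ✓
  (1,6) → (φ(1),φ(6)) = (5,7) ∈ E(G2) ✓
  (1,8) → (φ(1),φ(8)) = (5,6) ∈ E(G2) ✓
  (1,9) → (φ(1),φ(9)) = (5,9) ∈ E(G2) ✓
  (2,3) → (φ(2),φ(3)) = (1,10) ∈ E(G2) ✓
  (2,4) → (φ(2),φ(4)) = (1,4) ∈ E(G2) ✓
  (2,6) → (φ(2),φ(6)) = (1,7) ∈ E(G2) ✓
  (2,8) → (φ(2),φ(8)) = (1,6) ∈ E(G2) ✓
  (2,9) → (φ(2),φ(9)) = (1,9) ∈ E(G2) ✓
  (3,6) → (φ(3),φ(6)) = (7,10) ∈ E(G2) ✓
  (3,8) → (φ(3),φ(8)) = (6,10) ∈ E(G2) ✓
  (4,5) → (φ(4),φ(5)) = (4,8) ∈ E(G2) ✓
  (4,9) → (φ(4),φ(9)) = (4,9) ∈ E(G2) ✓
  (4,10) → (φ(4),φ(10)) = (2,4) ∈ E(G2) ✓
  (5,7) → (φ(5),φ(7)) = (3,8) ∈ E(G2) ✓
  (5,10) → (φ(5),φ(10)) = (2,8) ∈ E(G2) ✓
  (6,8) → (φ(6),φ(8)) = (6,7) ∈ E(G2) ✓
  (8,9) → (φ(8),φ(9)) = (6,9) ∈ E(G2) ✓
  (8,10) → (φ(8),φ(10)) = (2,6) ∈ E(G2) ✓
All 24 edges of G1 map to edges of G2, and |E(G1)| = |E(G2)| = 24, so φ is a bijection on edges as well as vertices. Hence G1 ≅ G2.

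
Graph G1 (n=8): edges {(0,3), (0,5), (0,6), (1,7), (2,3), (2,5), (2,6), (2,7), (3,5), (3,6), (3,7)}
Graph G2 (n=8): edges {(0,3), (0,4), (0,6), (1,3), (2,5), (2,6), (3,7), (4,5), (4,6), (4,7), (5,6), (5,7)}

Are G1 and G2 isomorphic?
No, not isomorphic

The graphs are NOT isomorphic.

Counting triangles (3-cliques): G1 has 5, G2 has 4.
Triangle count is an isomorphism invariant, so differing triangle counts rule out isomorphism.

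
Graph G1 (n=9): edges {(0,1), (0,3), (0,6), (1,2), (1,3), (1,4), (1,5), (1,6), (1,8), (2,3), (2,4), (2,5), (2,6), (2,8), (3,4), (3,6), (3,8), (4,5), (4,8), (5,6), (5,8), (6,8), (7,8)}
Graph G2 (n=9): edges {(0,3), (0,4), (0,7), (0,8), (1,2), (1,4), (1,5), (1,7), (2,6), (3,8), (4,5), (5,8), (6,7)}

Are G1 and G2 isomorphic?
No, not isomorphic

The graphs are NOT isomorphic.

Degrees in G1: deg(0)=3, deg(1)=7, deg(2)=6, deg(3)=6, deg(4)=5, deg(5)=5, deg(6)=6, deg(7)=1, deg(8)=7.
Sorted degree sequence of G1: [7, 7, 6, 6, 6, 5, 5, 3, 1].
Degrees in G2: deg(0)=4, deg(1)=4, deg(2)=2, deg(3)=2, deg(4)=3, deg(5)=3, deg(6)=2, deg(7)=3, deg(8)=3.
Sorted degree sequence of G2: [4, 4, 3, 3, 3, 3, 2, 2, 2].
The (sorted) degree sequence is an isomorphism invariant, so since G1 and G2 have different degree sequences they cannot be isomorphic.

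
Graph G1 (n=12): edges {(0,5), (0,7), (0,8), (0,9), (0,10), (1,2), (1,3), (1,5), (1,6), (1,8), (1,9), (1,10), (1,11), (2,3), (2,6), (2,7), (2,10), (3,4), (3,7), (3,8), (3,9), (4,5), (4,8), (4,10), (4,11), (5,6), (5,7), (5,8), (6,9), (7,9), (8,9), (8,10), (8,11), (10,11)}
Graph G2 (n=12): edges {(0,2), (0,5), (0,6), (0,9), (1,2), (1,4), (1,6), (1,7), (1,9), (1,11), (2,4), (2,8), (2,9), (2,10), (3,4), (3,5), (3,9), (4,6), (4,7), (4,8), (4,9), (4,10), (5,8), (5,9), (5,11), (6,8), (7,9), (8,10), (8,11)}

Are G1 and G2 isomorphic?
No, not isomorphic

The graphs are NOT isomorphic.

Degrees in G1: deg(0)=5, deg(1)=8, deg(2)=5, deg(3)=6, deg(4)=5, deg(5)=6, deg(6)=4, deg(7)=5, deg(8)=8, deg(9)=6, deg(10)=6, deg(11)=4.
Sorted degree sequence of G1: [8, 8, 6, 6, 6, 6, 5, 5, 5, 5, 4, 4].
Degrees in G2: deg(0)=4, deg(1)=6, deg(2)=6, deg(3)=3, deg(4)=8, deg(5)=5, deg(6)=4, deg(7)=3, deg(8)=6, deg(9)=7, deg(10)=3, deg(11)=3.
Sorted degree sequence of G2: [8, 7, 6, 6, 6, 5, 4, 4, 3, 3, 3, 3].
The (sorted) degree sequence is an isomorphism invariant, so since G1 and G2 have different degree sequences they cannot be isomorphic.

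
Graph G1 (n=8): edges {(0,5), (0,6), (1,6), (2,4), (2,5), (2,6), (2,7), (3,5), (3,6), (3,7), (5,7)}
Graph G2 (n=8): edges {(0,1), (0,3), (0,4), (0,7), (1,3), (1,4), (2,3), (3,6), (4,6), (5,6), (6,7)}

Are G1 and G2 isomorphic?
Yes, isomorphic

The graphs are isomorphic.
One valid mapping φ: V(G1) → V(G2): 0→7, 1→5, 2→3, 3→4, 4→2, 5→0, 6→6, 7→1

Verify φ preserves adjacency — for each edge of G1, its image is an edge of G2:
  (0,5) → (φ(0),φ(5)) = (0,7) ∈ E(G2) ✓
  (0,6) → (φ(0),φ(6)) = (6,7) ∈ E(G2) ✓
  (1,6) → (φ(1),φ(6)) = (5,6) ∈ E(G2) ✓
  (2,4) → (φ(2),φ(4)) = (2,3) ∈ E(G2) ✓
  (2,5) → (φ(2),φ(5)) = (0,3) ∈ E(G2) ✓
  (2,6) → (φ(2),φ(6)) = (3,6) ∈ E(G2) ✓
  (2,7) → (φ(2),φ(7)) = (1,3) ∈ E(G2) ✓
  (3,5) → (φ(3),φ(5)) = (0,4) ∈ E(G2) ✓
  (3,6) → (φ(3),φ(6)) = (4,6) ∈ E(G2) ✓
  (3,7) → (φ(3),φ(7)) = (1,4) ∈ E(G2) ✓
  (5,7) → (φ(5),φ(7)) = (0,1) ∈ E(G2) ✓
All 11 edges of G1 map to edges of G2, and |E(G1)| = |E(G2)| = 11, so φ is a bijection on edges as well as vertices. Hence G1 ≅ G2.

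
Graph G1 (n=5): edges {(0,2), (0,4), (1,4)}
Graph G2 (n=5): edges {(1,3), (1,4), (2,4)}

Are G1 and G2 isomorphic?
Yes, isomorphic

The graphs are isomorphic.
One valid mapping φ: V(G1) → V(G2): 0→1, 1→2, 2→3, 3→0, 4→4

Verify φ preserves adjacency — for each edge of G1, its image is an edge of G2:
  (0,2) → (φ(0),φ(2)) = (1,3) ∈ E(G2) ✓
  (0,4) → (φ(0),φ(4)) = (1,4) ∈ E(G2) ✓
  (1,4) → (φ(1),φ(4)) = (2,4) ∈ E(G2) ✓
All 3 edges of G1 map to edges of G2, and |E(G1)| = |E(G2)| = 3, so φ is a bijection on edges as well as vertices. Hence G1 ≅ G2.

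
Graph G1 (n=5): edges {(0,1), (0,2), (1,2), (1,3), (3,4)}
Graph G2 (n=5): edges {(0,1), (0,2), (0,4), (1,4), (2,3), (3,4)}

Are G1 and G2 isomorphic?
No, not isomorphic

The graphs are NOT isomorphic.

Degrees in G1: deg(0)=2, deg(1)=3, deg(2)=2, deg(3)=2, deg(4)=1.
Sorted degree sequence of G1: [3, 2, 2, 2, 1].
Degrees in G2: deg(0)=3, deg(1)=2, deg(2)=2, deg(3)=2, deg(4)=3.
Sorted degree sequence of G2: [3, 3, 2, 2, 2].
The (sorted) degree sequence is an isomorphism invariant, so since G1 and G2 have different degree sequences they cannot be isomorphic.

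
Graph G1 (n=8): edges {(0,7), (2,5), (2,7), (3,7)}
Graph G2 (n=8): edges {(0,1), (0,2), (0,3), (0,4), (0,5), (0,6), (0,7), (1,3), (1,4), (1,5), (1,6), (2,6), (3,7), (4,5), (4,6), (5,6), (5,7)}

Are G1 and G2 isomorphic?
No, not isomorphic

The graphs are NOT isomorphic.

Counting triangles (3-cliques): G1 has 0, G2 has 14.
Triangle count is an isomorphism invariant, so differing triangle counts rule out isomorphism.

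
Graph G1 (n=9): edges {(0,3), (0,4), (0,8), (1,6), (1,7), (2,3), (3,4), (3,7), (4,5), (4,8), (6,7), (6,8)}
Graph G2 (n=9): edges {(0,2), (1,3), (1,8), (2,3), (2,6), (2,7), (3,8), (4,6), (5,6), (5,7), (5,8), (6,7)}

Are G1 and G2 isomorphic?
Yes, isomorphic

The graphs are isomorphic.
One valid mapping φ: V(G1) → V(G2): 0→7, 1→1, 2→0, 3→2, 4→6, 5→4, 6→8, 7→3, 8→5

Verify φ preserves adjacency — for each edge of G1, its image is an edge of G2:
  (0,3) → (φ(0),φ(3)) = (2,7) ∈ E(G2) ✓
  (0,4) → (φ(0),φ(4)) = (6,7) ∈ E(G2) ✓
  (0,8) → (φ(0),φ(8)) = (5,7) ∈ E(G2) ✓
  (1,6) → (φ(1),φ(6)) = (1,8) ∈ E(G2) ✓
  (1,7) → (φ(1),φ(7)) = (1,3) ∈ E(G2) ✓
  (2,3) → (φ(2),φ(3)) = (0,2) ∈ E(G2) ✓
  (3,4) → (φ(3),φ(4)) = (2,6) ∈ E(G2) ✓
  (3,7) → (φ(3),φ(7)) = (2,3) ∈ E(G2) ✓
  (4,5) → (φ(4),φ(5)) = (4,6) ∈ E(G2) ✓
  (4,8) → (φ(4),φ(8)) = (5,6) ∈ E(G2) ✓
  (6,7) → (φ(6),φ(7)) = (3,8) ∈ E(G2) ✓
  (6,8) → (φ(6),φ(8)) = (5,8) ∈ E(G2) ✓
All 12 edges of G1 map to edges of G2, and |E(G1)| = |E(G2)| = 12, so φ is a bijection on edges as well as vertices. Hence G1 ≅ G2.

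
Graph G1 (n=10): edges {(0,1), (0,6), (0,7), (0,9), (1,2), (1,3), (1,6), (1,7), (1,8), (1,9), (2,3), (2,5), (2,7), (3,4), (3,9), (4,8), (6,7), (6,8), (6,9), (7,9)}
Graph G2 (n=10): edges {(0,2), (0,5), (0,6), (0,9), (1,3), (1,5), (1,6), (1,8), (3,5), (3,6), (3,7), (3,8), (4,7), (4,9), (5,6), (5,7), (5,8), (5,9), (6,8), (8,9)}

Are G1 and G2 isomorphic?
Yes, isomorphic

The graphs are isomorphic.
One valid mapping φ: V(G1) → V(G2): 0→1, 1→5, 2→0, 3→9, 4→4, 5→2, 6→3, 7→6, 8→7, 9→8

Verify φ preserves adjacency — for each edge of G1, its image is an edge of G2:
  (0,1) → (φ(0),φ(1)) = (1,5) ∈ E(G2) ✓
  (0,6) → (φ(0),φ(6)) = (1,3) ∈ E(G2) ✓
  (0,7) → (φ(0),φ(7)) = (1,6) ∈ E(G2) ✓
  (0,9) → (φ(0),φ(9)) = (1,8) ∈ E(G2) ✓
  (1,2) → (φ(1),φ(2)) = (0,5) ∈ E(G2) ✓
  (1,3) → (φ(1),φ(3)) = (5,9) ∈ E(G2) ✓
  (1,6) → (φ(1),φ(6)) = (3,5) ∈ E(G2) ✓
  (1,7) → (φ(1),φ(7)) = (5,6) ∈ E(G2) ✓
  (1,8) → (φ(1),φ(8)) = (5,7) ∈ E(G2) ✓
  (1,9) → (φ(1),φ(9)) = (5,8) ∈ E(G2) ✓
  (2,3) → (φ(2),φ(3)) = (0,9) ∈ E(G2) ✓
  (2,5) → (φ(2),φ(5)) = (0,2) ∈ E(G2) ✓
  (2,7) → (φ(2),φ(7)) = (0,6) ∈ E(G2) ✓
  (3,4) → (φ(3),φ(4)) = (4,9) ∈ E(G2) ✓
  (3,9) → (φ(3),φ(9)) = (8,9) ∈ E(G2) ✓
  (4,8) → (φ(4),φ(8)) = (4,7) ∈ E(G2) ✓
  (6,7) → (φ(6),φ(7)) = (3,6) ∈ E(G2) ✓
  (6,8) → (φ(6),φ(8)) = (3,7) ∈ E(G2) ✓
  (6,9) → (φ(6),φ(9)) = (3,8) ∈ E(G2) ✓
  (7,9) → (φ(7),φ(9)) = (6,8) ∈ E(G2) ✓
All 20 edges of G1 map to edges of G2, and |E(G1)| = |E(G2)| = 20, so φ is a bijection on edges as well as vertices. Hence G1 ≅ G2.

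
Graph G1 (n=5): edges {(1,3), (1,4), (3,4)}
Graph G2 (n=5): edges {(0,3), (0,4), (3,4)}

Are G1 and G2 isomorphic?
Yes, isomorphic

The graphs are isomorphic.
One valid mapping φ: V(G1) → V(G2): 0→1, 1→4, 2→2, 3→0, 4→3

Verify φ preserves adjacency — for each edge of G1, its image is an edge of G2:
  (1,3) → (φ(1),φ(3)) = (0,4) ∈ E(G2) ✓
  (1,4) → (φ(1),φ(4)) = (3,4) ∈ E(G2) ✓
  (3,4) → (φ(3),φ(4)) = (0,3) ∈ E(G2) ✓
All 3 edges of G1 map to edges of G2, and |E(G1)| = |E(G2)| = 3, so φ is a bijection on edges as well as vertices. Hence G1 ≅ G2.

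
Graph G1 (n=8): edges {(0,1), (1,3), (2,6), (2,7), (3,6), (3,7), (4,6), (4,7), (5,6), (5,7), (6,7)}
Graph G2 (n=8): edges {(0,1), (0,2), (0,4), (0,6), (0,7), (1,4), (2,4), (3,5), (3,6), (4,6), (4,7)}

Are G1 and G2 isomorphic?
Yes, isomorphic

The graphs are isomorphic.
One valid mapping φ: V(G1) → V(G2): 0→5, 1→3, 2→7, 3→6, 4→1, 5→2, 6→0, 7→4

Verify φ preserves adjacency — for each edge of G1, its image is an edge of G2:
  (0,1) → (φ(0),φ(1)) = (3,5) ∈ E(G2) ✓
  (1,3) → (φ(1),φ(3)) = (3,6) ∈ E(G2) ✓
  (2,6) → (φ(2),φ(6)) = (0,7) ∈ E(G2) ✓
  (2,7) → (φ(2),φ(7)) = (4,7) ∈ E(G2) ✓
  (3,6) → (φ(3),φ(6)) = (0,6) ∈ E(G2) ✓
  (3,7) → (φ(3),φ(7)) = (4,6) ∈ E(G2) ✓
  (4,6) → (φ(4),φ(6)) = (0,1) ∈ E(G2) ✓
  (4,7) → (φ(4),φ(7)) = (1,4) ∈ E(G2) ✓
  (5,6) → (φ(5),φ(6)) = (0,2) ∈ E(G2) ✓
  (5,7) → (φ(5),φ(7)) = (2,4) ∈ E(G2) ✓
  (6,7) → (φ(6),φ(7)) = (0,4) ∈ E(G2) ✓
All 11 edges of G1 map to edges of G2, and |E(G1)| = |E(G2)| = 11, so φ is a bijection on edges as well as vertices. Hence G1 ≅ G2.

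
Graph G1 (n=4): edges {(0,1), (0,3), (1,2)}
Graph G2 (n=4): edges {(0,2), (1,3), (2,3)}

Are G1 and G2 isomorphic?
Yes, isomorphic

The graphs are isomorphic.
One valid mapping φ: V(G1) → V(G2): 0→2, 1→3, 2→1, 3→0

Verify φ preserves adjacency — for each edge of G1, its image is an edge of G2:
  (0,1) → (φ(0),φ(1)) = (2,3) ∈ E(G2) ✓
  (0,3) → (φ(0),φ(3)) = (0,2) ∈ E(G2) ✓
  (1,2) → (φ(1),φ(2)) = (1,3) ∈ E(G2) ✓
All 3 edges of G1 map to edges of G2, and |E(G1)| = |E(G2)| = 3, so φ is a bijection on edges as well as vertices. Hence G1 ≅ G2.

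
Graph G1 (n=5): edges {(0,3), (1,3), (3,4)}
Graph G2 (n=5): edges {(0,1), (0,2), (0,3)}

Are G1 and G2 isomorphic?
Yes, isomorphic

The graphs are isomorphic.
One valid mapping φ: V(G1) → V(G2): 0→3, 1→1, 2→4, 3→0, 4→2

Verify φ preserves adjacency — for each edge of G1, its image is an edge of G2:
  (0,3) → (φ(0),φ(3)) = (0,3) ∈ E(G2) ✓
  (1,3) → (φ(1),φ(3)) = (0,1) ∈ E(G2) ✓
  (3,4) → (φ(3),φ(4)) = (0,2) ∈ E(G2) ✓
All 3 edges of G1 map to edges of G2, and |E(G1)| = |E(G2)| = 3, so φ is a bijection on edges as well as vertices. Hence G1 ≅ G2.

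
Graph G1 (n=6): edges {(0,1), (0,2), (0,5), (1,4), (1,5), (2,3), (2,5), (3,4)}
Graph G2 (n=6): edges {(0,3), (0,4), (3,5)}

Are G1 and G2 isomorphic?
No, not isomorphic

The graphs are NOT isomorphic.

Degrees in G1: deg(0)=3, deg(1)=3, deg(2)=3, deg(3)=2, deg(4)=2, deg(5)=3.
Sorted degree sequence of G1: [3, 3, 3, 3, 2, 2].
Degrees in G2: deg(0)=2, deg(1)=0, deg(2)=0, deg(3)=2, deg(4)=1, deg(5)=1.
Sorted degree sequence of G2: [2, 2, 1, 1, 0, 0].
The (sorted) degree sequence is an isomorphism invariant, so since G1 and G2 have different degree sequences they cannot be isomorphic.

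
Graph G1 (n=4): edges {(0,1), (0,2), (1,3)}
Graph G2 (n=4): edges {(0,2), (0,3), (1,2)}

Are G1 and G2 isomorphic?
Yes, isomorphic

The graphs are isomorphic.
One valid mapping φ: V(G1) → V(G2): 0→2, 1→0, 2→1, 3→3

Verify φ preserves adjacency — for each edge of G1, its image is an edge of G2:
  (0,1) → (φ(0),φ(1)) = (0,2) ∈ E(G2) ✓
  (0,2) → (φ(0),φ(2)) = (1,2) ∈ E(G2) ✓
  (1,3) → (φ(1),φ(3)) = (0,3) ∈ E(G2) ✓
All 3 edges of G1 map to edges of G2, and |E(G1)| = |E(G2)| = 3, so φ is a bijection on edges as well as vertices. Hence G1 ≅ G2.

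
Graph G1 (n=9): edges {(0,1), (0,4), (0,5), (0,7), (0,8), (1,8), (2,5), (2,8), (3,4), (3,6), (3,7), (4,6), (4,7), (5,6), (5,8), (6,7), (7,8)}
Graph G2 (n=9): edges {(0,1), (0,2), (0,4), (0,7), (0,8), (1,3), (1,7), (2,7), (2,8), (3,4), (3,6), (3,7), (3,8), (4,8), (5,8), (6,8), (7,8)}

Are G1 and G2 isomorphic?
No, not isomorphic

The graphs are NOT isomorphic.

Degrees in G1: deg(0)=5, deg(1)=2, deg(2)=2, deg(3)=3, deg(4)=4, deg(5)=4, deg(6)=4, deg(7)=5, deg(8)=5.
Sorted degree sequence of G1: [5, 5, 5, 4, 4, 4, 3, 2, 2].
Degrees in G2: deg(0)=5, deg(1)=3, deg(2)=3, deg(3)=5, deg(4)=3, deg(5)=1, deg(6)=2, deg(7)=5, deg(8)=7.
Sorted degree sequence of G2: [7, 5, 5, 5, 3, 3, 3, 2, 1].
The (sorted) degree sequence is an isomorphism invariant, so since G1 and G2 have different degree sequences they cannot be isomorphic.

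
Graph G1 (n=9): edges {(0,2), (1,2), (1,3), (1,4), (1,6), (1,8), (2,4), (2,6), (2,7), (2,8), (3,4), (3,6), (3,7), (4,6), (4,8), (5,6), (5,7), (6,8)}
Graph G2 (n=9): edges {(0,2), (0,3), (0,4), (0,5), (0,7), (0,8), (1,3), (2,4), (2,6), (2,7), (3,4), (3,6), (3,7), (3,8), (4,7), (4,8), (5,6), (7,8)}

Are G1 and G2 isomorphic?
Yes, isomorphic

The graphs are isomorphic.
One valid mapping φ: V(G1) → V(G2): 0→1, 1→4, 2→3, 3→2, 4→7, 5→5, 6→0, 7→6, 8→8

Verify φ preserves adjacency — for each edge of G1, its image is an edge of G2:
  (0,2) → (φ(0),φ(2)) = (1,3) ∈ E(G2) ✓
  (1,2) → (φ(1),φ(2)) = (3,4) ∈ E(G2) ✓
  (1,3) → (φ(1),φ(3)) = (2,4) ∈ E(G2) ✓
  (1,4) → (φ(1),φ(4)) = (4,7) ∈ E(G2) ✓
  (1,6) → (φ(1),φ(6)) = (0,4) ∈ E(G2) ✓
  (1,8) → (φ(1),φ(8)) = (4,8) ∈ E(G2) ✓
  (2,4) → (φ(2),φ(4)) = (3,7) ∈ E(G2) ✓
  (2,6) → (φ(2),φ(6)) = (0,3) ∈ E(G2) ✓
  (2,7) → (φ(2),φ(7)) = (3,6) ∈ E(G2) ✓
  (2,8) → (φ(2),φ(8)) = (3,8) ∈ E(G2) ✓
  (3,4) → (φ(3),φ(4)) = (2,7) ∈ E(G2) ✓
  (3,6) → (φ(3),φ(6)) = (0,2) ∈ E(G2) ✓
  (3,7) → (φ(3),φ(7)) = (2,6) ∈ E(G2) ✓
  (4,6) → (φ(4),φ(6)) = (0,7) ∈ E(G2) ✓
  (4,8) → (φ(4),φ(8)) = (7,8) ∈ E(G2) ✓
  (5,6) → (φ(5),φ(6)) = (0,5) ∈ E(G2) ✓
  (5,7) → (φ(5),φ(7)) = (5,6) ∈ E(G2) ✓
  (6,8) → (φ(6),φ(8)) = (0,8) ∈ E(G2) ✓
All 18 edges of G1 map to edges of G2, and |E(G1)| = |E(G2)| = 18, so φ is a bijection on edges as well as vertices. Hence G1 ≅ G2.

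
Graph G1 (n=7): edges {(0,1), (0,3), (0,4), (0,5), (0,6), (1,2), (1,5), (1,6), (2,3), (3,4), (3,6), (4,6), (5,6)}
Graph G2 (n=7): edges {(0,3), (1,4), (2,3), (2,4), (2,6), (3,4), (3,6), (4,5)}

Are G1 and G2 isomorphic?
No, not isomorphic

The graphs are NOT isomorphic.

Counting triangles (3-cliques): G1 has 8, G2 has 2.
Triangle count is an isomorphism invariant, so differing triangle counts rule out isomorphism.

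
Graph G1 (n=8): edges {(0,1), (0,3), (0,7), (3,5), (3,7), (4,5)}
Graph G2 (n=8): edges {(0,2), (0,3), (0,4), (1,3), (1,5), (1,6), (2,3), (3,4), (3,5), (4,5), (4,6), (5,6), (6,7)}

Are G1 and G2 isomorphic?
No, not isomorphic

The graphs are NOT isomorphic.

Counting triangles (3-cliques): G1 has 1, G2 has 6.
Triangle count is an isomorphism invariant, so differing triangle counts rule out isomorphism.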